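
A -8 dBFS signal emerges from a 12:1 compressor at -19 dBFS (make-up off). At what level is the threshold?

Gain reduction = -8 − (-19) = 11 dB; output overshoot = GR / (R − 1) = 11 / 11 = 1 dB.
Threshold = output − output overshoot = -19 − 1 = -20 dBFS.

-20 dBFS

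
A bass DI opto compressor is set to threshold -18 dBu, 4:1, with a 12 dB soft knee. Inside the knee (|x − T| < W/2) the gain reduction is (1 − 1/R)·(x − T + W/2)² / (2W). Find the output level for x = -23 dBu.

-23.03125 dBu

x − T + W/2 = -23 − (-18) + 6 = 1.
GR = (1 − 1/4) × 1² / 24 = 0.75 × 1 / 24 = 0.03125 dB.
Output = -23 − 0.03125 = -23.03125 dBu.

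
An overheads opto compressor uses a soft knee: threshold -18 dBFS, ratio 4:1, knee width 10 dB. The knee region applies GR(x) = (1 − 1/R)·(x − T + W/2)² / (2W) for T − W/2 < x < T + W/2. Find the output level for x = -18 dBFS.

x − T + W/2 = -18 − (-18) + 5 = 5.
GR = (1 − 1/4) × 5² / 20 = 0.75 × 25 / 20 = 0.9375 dB.
Output = -18 − 0.9375 = -18.9375 dBFS.

-18.9375 dBFS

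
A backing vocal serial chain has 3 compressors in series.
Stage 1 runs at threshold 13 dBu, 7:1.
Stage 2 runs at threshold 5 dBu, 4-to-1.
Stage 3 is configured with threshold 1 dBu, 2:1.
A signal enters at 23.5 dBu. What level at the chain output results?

Stage 1: 10.5 dB above 13 dBu, reduced 7:1 to 1.5 dB above → 14.5 dBu.
Stage 2: 14.5 dBu is 9.5 dB over 5 dBu; at 4:1 that becomes 2.375 dB over, giving 7.375 dBu.
Stage 3: 7.375 dBu is 6.375 dB over 1 dBu; at 2:1 that becomes 3.1875 dB over, giving 4.1875 dBu.

4.1875 dBu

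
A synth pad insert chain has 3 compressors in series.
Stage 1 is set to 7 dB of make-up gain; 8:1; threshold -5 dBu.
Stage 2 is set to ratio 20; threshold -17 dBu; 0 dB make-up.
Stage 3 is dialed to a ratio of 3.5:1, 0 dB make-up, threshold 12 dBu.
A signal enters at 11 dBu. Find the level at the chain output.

Stage 1: 16 dB above -5 dBu, reduced 8:1 to 2 dB above → -3 dBu; +7 dB make-up → 4 dBu.
Stage 2: 4 dBu is 21 dB over -17 dBu; at 20:1 that becomes 1.05 dB over, giving -15.95 dBu.
Stage 3: -15.95 dBu is at or below the 12 dBu threshold — no compression; output -15.95 dBu.

-15.95 dBu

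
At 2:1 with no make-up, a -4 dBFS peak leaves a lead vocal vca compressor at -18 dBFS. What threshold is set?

-32 dBFS

Input is 28 dB above T (since output overshoot × R = input overshoot: (-18 − T)·2 = -4 − T gives T = -32 dBFS).
Check: -32 + (-4 − (-32))/2 = -32 + 14 = -18 dBFS. ✓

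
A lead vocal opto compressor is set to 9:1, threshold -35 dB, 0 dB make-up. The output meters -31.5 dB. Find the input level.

The compressed level sits -31.5 − (-35) = 3.5 dB over threshold.
Before 9:1 compression the overshoot was 3.5 × 9 = 31.5 dB, so input = -35 + 31.5 = -3.5 dB.

-3.5 dB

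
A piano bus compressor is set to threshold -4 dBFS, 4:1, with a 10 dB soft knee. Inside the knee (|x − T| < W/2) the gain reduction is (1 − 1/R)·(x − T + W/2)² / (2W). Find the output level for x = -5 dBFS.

-5.6 dBFS

x − T + W/2 = -5 − (-4) + 5 = 4.
GR = (1 − 1/4) × 4² / 20 = 0.75 × 16 / 20 = 0.6 dB.
Output = -5 − 0.6 = -5.6 dBFS.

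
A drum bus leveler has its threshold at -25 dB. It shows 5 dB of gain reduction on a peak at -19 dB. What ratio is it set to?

6:1

Input overshoot = -19 − (-25) = 6 dB.
Output overshoot = 6 − 5 = 1 dB.
Ratio = input overshoot / output overshoot = 6 / 1 = 6.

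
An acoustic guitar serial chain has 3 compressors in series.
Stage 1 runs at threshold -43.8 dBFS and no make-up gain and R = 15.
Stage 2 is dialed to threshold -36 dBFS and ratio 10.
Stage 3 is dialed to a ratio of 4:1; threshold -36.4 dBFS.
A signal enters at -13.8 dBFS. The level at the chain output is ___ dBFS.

-41.8 dBFS

Stage 1: overshoot 30 dB → 30/15 = 2 dB → -41.8 dBFS.
Stage 2: below threshold (-41.8 ≤ -36); passes unchanged; output -41.8 dBFS.
Stage 3: -41.8 dBFS ≤ -36.4 dBFS, so stage 3 doesn't engage; output -41.8 dBFS.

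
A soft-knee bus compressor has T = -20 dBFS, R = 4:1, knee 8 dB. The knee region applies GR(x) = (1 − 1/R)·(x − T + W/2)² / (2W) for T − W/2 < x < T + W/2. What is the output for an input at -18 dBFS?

-19.6875 dBFS

x − T + W/2 = -18 − (-20) + 4 = 6.
GR = (1 − 1/4) × 6² / 16 = 0.75 × 36 / 16 = 1.6875 dB.
Output = -18 − 1.6875 = -19.6875 dBFS.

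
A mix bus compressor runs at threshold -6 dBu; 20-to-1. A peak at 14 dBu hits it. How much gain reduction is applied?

19 dB

Overshoot = 14 − (-6) = 20 dB.
At 20:1, output sits 20/20 = 1 dB above threshold.
Gain reduction = 20 − 1 = 19 dB.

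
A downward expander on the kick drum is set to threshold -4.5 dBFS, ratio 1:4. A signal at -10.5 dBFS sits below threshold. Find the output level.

Below threshold, a 1:4 expander applies gain = (4−1)×(T − x) of attenuation.
(4−1) × 6 = 18 dB, so output = -10.5 − 18 = -28.5 dBFS.

-28.5 dBFS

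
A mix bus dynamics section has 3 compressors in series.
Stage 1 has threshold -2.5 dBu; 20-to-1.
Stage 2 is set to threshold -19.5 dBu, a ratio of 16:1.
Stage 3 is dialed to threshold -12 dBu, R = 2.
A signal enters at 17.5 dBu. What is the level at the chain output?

Stage 1: 20 dB above -2.5 dBu, reduced 20:1 to 1 dB above → -1.5 dBu.
Stage 2: -1.5 dBu is 18 dB over -19.5 dBu; at 16:1 that becomes 1.125 dB over, giving -18.375 dBu.
Stage 3: -18.375 dBu is at or below the -12 dBu threshold — no compression; output -18.375 dBu.

-18.375 dBu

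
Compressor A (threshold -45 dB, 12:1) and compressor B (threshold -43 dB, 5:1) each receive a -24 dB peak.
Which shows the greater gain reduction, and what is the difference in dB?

A, by 4.05 dB

A: overshoot 21 dB → output overshoot 1.75 dB → GR 19.25 dB.
B: overshoot 19 dB → output overshoot 3.8 dB → GR 15.2 dB.
A reduces 4.05 dB more.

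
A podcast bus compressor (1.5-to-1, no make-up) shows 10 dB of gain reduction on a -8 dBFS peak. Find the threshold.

Gain reduction = -8 − (-18) = 10 dB; output overshoot = GR / (R − 1) = 10 / 0.5 = 20 dB.
Threshold = output − output overshoot = -18 − 20 = -38 dBFS.

-38 dBFS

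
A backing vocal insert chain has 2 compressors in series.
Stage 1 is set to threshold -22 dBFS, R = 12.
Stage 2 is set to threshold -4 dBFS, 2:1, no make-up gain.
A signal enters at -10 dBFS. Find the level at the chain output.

Stage 1: 12 dB above -22 dBFS, reduced 12:1 to 1 dB above → -21 dBFS.
Stage 2: -21 dBFS is at or below the -4 dBFS threshold — no compression; output -21 dBFS.

-21 dBFS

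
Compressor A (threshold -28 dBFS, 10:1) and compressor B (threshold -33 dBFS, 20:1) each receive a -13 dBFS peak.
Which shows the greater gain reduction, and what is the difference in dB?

B, by 5.5 dB

A: GR = 15 − 15/10 = 13.5 dB.
B: GR = 20 − 20/20 = 19 dB.
Difference: 5.5 dB in favour of B.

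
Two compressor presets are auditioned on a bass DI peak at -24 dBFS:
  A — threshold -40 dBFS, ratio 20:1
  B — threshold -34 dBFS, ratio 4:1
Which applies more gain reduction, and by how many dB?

A: GR = 16 − 16/20 = 15.2 dB.
B: GR = 10 − 10/4 = 7.5 dB.
A applies 7.7 dB more gain reduction.

A, by 7.7 dB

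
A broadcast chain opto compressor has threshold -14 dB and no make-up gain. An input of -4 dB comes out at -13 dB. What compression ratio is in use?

10:1

Input overshoot = -4 − (-14) = 10 dB; output overshoot = -13 − (-14) = 1 dB.
Ratio = 10 / 1 = 10.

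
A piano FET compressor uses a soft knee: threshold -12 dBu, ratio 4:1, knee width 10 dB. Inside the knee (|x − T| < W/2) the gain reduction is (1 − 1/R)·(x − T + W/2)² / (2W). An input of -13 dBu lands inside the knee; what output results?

-13.6 dBu

x − T + W/2 = -13 − (-12) + 5 = 4.
GR = (1 − 1/4) × 4² / 20 = 0.75 × 16 / 20 = 0.6 dB.
Output = -13 − 0.6 = -13.6 dBu.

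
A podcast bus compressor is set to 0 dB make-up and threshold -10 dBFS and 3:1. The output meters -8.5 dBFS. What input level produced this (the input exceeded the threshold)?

That's 1.5 dB above the -10 dBFS threshold.
Undo the ratio: input overshoot = 1.5 × 3 = 4.5 dB, giving input = -5.5 dBFS.

-5.5 dBFS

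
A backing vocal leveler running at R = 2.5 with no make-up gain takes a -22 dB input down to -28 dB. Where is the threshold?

Let T be the threshold. Output overshoot = (input overshoot)/R, so -28 − T = (-22 − T)/2.5.
2.5·(-28 − T) = -22 − T → 1.5·T = -70 − (-22) = -48.
T = -48/1.5 = -32 dB.

-32 dB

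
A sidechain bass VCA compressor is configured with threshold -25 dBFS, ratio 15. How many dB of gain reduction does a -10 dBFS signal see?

14 dB

-10 dBFS exceeds the threshold by 15 dB.
A 15:1 ratio leaves 1 dB of that excess.
Gain reduction = 15 − 1 = 14 dB.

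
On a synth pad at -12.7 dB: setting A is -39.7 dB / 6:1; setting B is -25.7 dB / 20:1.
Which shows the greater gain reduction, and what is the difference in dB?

A, by 10.15 dB

A: overshoot 27 dB → output overshoot 4.5 dB → GR 22.5 dB.
B: overshoot 13 dB → output overshoot 0.65 dB → GR 12.35 dB.
A applies 10.15 dB more gain reduction.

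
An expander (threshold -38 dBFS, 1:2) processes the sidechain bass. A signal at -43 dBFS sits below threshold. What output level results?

-48 dBFS

Undershoot = (-38) − (-43) = 5 dB.
At 1:2, that expands to 10 dB under threshold.
Output = -38 − 10 = -48 dBFS.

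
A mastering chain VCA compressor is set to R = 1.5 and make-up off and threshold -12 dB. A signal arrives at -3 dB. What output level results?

-3 dB sits 9 dB over threshold.
The 9 dB excess becomes 6 dB after 1.5:1 reduction.
So the level is -12 + 6 = -6 dB.

-6 dB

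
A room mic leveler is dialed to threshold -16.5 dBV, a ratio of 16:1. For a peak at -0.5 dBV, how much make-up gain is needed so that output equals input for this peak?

The peak compresses to -16.5 + 16/16 = -15.5 dBV.
To reach -0.5 dBV requires -0.5 − (-15.5) = 15 dB of make-up.

15 dB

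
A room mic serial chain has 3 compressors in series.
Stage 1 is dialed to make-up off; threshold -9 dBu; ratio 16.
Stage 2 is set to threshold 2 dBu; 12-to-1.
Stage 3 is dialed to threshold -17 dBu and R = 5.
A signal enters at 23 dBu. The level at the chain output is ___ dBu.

-15 dBu

Stage 1: overshoot 32 dB → 32/16 = 2 dB → -7 dBu.
Stage 2: -7 dBu ≤ 2 dBu, so stage 2 doesn't engage; output -7 dBu.
Stage 3: overshoot 10 dB → 10/5 = 2 dB → -15 dBu.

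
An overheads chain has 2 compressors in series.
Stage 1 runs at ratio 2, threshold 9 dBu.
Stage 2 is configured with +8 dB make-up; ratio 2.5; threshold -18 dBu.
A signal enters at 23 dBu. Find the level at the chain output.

Stage 1: overshoot 14 dB → 14/2 = 7 dB → 16 dBu.
Stage 2: 16 dBu is 34 dB over -18 dBu; at 2.5:1 that becomes 13.6 dB over, giving -4.4 dBu; +8 dB make-up → 3.6 dBu.

3.6 dBu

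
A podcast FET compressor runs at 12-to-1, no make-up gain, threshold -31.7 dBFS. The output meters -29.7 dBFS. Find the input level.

Post-compression overshoot = -29.7 − (-31.7) = 2 dB.
Undo the ratio: input overshoot = 2 × 12 = 24 dB, giving input = -7.7 dBFS.

-7.7 dBFS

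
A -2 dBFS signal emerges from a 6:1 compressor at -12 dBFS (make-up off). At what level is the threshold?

-14 dBFS

Input is 12 dB above T (since output overshoot × R = input overshoot: (-12 − T)·6 = -2 − T gives T = -14 dBFS).
Check: -14 + (-2 − (-14))/6 = -14 + 2 = -12 dBFS. ✓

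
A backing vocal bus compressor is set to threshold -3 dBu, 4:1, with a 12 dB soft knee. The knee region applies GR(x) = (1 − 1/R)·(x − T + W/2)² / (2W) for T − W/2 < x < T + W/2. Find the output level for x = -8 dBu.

-8.03125 dBu

x − T + W/2 = -8 − (-3) + 6 = 1.
GR = (1 − 1/4) × 1² / 24 = 0.75 × 1 / 24 = 0.03125 dB.
Output = -8 − 0.03125 = -8.03125 dBu.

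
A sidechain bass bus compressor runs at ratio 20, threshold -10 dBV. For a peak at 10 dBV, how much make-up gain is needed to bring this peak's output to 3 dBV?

12 dB

Without make-up, output = threshold + overshoot/20 = -10 + 1 = -9 dBV.
Gap to target: 12 dB.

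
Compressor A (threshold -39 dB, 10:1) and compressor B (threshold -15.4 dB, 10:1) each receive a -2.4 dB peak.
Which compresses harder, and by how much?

A, by 21.24 dB

A: overshoot 36.6 dB → output overshoot 3.66 dB → GR 32.94 dB.
B: overshoot 13 dB → output overshoot 1.3 dB → GR 11.7 dB.
Difference: 21.24 dB in favour of A.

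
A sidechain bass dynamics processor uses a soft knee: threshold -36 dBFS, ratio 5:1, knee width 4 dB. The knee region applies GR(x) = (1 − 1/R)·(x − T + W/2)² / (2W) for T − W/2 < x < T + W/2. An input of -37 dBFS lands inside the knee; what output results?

-37.1 dBFS

x − T + W/2 = -37 − (-36) + 2 = 1.
GR = (1 − 1/5) × 1² / 8 = 0.8 × 1 / 8 = 0.1 dB.
Output = -37 − 0.1 = -37.1 dBFS.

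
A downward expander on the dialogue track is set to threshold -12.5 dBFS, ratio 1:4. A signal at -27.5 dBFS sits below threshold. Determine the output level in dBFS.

The input is 15 dB below the -12.5 dBFS threshold.
A 1:4 expander multiplies undershoot by 4: 15 × 4 = 60 dB below threshold.
Output = -12.5 − 60 = -72.5 dBFS.

-72.5 dBFS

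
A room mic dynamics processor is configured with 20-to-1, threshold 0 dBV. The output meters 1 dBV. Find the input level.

The compressed level sits 1 − 0 = 1 dB over threshold.
Before 20:1 compression the overshoot was 1 × 20 = 20 dB, so input = 0 + 20 = 20 dBV.

20 dBV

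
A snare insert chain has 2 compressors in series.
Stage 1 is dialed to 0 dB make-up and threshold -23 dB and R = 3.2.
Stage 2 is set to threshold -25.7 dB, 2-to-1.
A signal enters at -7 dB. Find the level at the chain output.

Stage 1: -7 dB is 16 dB over -23 dB; at 3.2:1 that becomes 5 dB over, giving -18 dB.
Stage 2: overshoot 7.7 dB → 7.7/2 = 3.85 dB → -21.85 dB.

-21.85 dB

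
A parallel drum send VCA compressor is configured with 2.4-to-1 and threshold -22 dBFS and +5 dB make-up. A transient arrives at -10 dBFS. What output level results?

Overshoot: -10 − (-22) = 12 dB.
The 12 dB excess becomes 5 dB after 2.4:1 reduction.
That puts the output at -17 dBFS; make-up adds 5 dB, giving -12 dBFS.

-12 dBFS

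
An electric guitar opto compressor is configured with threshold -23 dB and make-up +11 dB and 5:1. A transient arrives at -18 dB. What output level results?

-11 dB

The input is 5 dB above the -23 dB threshold.
The 5 dB excess becomes 1 dB after 5:1 reduction.
So the level is -23 + 1 = -22 dB; make-up adds 11 dB, giving -11 dB.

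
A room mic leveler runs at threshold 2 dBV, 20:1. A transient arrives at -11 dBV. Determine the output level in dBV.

-11 dBV

-11 dBV is 13 dB below the 2 dBV threshold, so no gain reduction is applied.
Output = input = -11 dBV.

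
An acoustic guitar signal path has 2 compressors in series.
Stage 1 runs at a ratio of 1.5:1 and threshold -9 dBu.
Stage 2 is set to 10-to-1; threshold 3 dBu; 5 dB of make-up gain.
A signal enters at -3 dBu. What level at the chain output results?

Stage 1: overshoot 6 dB → 6/1.5 = 4 dB → -5 dBu.
Stage 2: -5 dBu ≤ 3 dBu, so stage 2 doesn't engage; make-up brings it to 0 dBu.

0 dBu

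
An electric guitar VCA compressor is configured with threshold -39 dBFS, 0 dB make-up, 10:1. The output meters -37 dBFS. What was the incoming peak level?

That's 2 dB above the -39 dBFS threshold.
Before 10:1 compression the overshoot was 2 × 10 = 20 dB, so input = -39 + 20 = -19 dBFS.

-19 dBFS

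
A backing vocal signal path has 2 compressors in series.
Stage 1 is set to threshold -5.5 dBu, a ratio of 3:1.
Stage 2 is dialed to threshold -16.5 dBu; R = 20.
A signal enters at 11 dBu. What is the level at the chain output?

-15.675 dBu

Stage 1: 16.5 dB above -5.5 dBu, reduced 3:1 to 5.5 dB above → 0 dBu.
Stage 2: 0 dBu is 16.5 dB over -16.5 dBu; at 20:1 that becomes 0.825 dB over, giving -15.675 dBu.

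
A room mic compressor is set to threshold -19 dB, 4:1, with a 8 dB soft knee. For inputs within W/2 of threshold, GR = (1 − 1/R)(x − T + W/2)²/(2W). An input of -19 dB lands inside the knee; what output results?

-19.75 dB

x − T + W/2 = -19 − (-19) + 4 = 4.
GR = (1 − 1/4) × 4² / 16 = 0.75 × 16 / 16 = 0.75 dB.
Output = -19 − 0.75 = -19.75 dB.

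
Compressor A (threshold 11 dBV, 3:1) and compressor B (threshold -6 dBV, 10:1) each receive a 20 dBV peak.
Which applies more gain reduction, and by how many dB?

B, by 17.4 dB

A: GR = 9 − 9/3 = 6 dB.
B: GR = 26 − 26/10 = 23.4 dB.
Difference: 17.4 dB in favour of B.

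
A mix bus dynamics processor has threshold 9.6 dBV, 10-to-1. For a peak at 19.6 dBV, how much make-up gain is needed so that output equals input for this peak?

Without make-up, output = threshold + overshoot/10 = 9.6 + 1 = 10.6 dBV.
Gap to target: 9 dB.

9 dB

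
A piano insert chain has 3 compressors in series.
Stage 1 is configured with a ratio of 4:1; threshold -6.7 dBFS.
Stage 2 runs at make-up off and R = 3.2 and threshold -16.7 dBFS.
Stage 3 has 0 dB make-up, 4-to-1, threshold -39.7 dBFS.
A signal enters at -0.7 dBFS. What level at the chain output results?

-33.051563 dBFS

Stage 1: -0.7 dBFS is 6 dB over -6.7 dBFS; at 4:1 that becomes 1.5 dB over, giving -5.2 dBFS.
Stage 2: 11.5 dB above -16.7 dBFS, reduced 3.2:1 to 3.59375 dB above → -13.10625 dBFS.
Stage 3: 26.59375 dB above -39.7 dBFS, reduced 4:1 to 6.648438 dB above → -33.051563 dBFS.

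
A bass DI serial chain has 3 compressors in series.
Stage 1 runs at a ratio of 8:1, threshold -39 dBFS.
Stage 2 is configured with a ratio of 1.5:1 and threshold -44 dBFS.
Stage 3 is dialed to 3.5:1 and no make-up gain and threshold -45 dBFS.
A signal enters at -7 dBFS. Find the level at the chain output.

Stage 1: 32 dB above -39 dBFS, reduced 8:1 to 4 dB above → -35 dBFS.
Stage 2: 9 dB above -44 dBFS, reduced 1.5:1 to 6 dB above → -38 dBFS.
Stage 3: 7 dB above -45 dBFS, reduced 3.5:1 to 2 dB above → -43 dBFS.

-43 dBFS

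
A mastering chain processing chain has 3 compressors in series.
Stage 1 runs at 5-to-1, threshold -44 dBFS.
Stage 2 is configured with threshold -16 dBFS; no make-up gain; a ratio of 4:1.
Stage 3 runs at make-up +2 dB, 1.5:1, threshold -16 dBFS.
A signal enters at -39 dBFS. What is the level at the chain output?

-41 dBFS

Stage 1: -39 dBFS is 5 dB over -44 dBFS; at 5:1 that becomes 1 dB over, giving -43 dBFS.
Stage 2: -43 dBFS ≤ -16 dBFS, so stage 2 doesn't engage; output -43 dBFS.
Stage 3: -43 dBFS ≤ -16 dBFS, so stage 3 doesn't engage; make-up brings it to -41 dBFS.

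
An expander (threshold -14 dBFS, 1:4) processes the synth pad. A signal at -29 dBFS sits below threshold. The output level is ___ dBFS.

The input is 15 dB below the -14 dBFS threshold.
A 1:4 expander multiplies undershoot by 4: 15 × 4 = 60 dB below threshold.
Output = -14 − 60 = -74 dBFS.

-74 dBFS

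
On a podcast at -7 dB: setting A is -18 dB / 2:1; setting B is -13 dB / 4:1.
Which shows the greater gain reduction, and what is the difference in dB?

A, by 1 dB

A: GR = 11 − 11/2 = 5.5 dB.
B: GR = 6 − 6/4 = 4.5 dB.
A reduces 1 dB more.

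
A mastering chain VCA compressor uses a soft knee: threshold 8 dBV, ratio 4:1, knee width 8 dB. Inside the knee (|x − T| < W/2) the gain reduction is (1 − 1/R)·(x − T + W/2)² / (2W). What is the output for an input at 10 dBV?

8.3125 dBV

x − T + W/2 = 10 − 8 + 4 = 6.
GR = (1 − 1/4) × 6² / 16 = 0.75 × 36 / 16 = 1.6875 dB.
Output = 10 − 1.6875 = 8.3125 dBV.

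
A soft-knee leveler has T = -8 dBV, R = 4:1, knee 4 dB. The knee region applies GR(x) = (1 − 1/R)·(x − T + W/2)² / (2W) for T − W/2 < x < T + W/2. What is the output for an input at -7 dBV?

x − T + W/2 = -7 − (-8) + 2 = 3.
GR = (1 − 1/4) × 3² / 8 = 0.75 × 9 / 8 = 0.84375 dB.
Output = -7 − 0.84375 = -7.84375 dBV.

-7.84375 dBV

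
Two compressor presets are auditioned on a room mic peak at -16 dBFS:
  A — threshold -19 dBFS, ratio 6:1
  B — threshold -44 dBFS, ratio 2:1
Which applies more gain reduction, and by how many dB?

B, by 11.5 dB

A: overshoot 3 dB → output overshoot 0.5 dB → GR 2.5 dB.
B: overshoot 28 dB → output overshoot 14 dB → GR 14 dB.
B reduces 11.5 dB more.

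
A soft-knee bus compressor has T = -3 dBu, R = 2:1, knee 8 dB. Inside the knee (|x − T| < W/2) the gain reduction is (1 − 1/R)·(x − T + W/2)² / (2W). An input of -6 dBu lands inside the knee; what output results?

-6.03125 dBu

x − T + W/2 = -6 − (-3) + 4 = 1.
GR = (1 − 1/2) × 1² / 16 = 0.5 × 1 / 16 = 0.03125 dB.
Output = -6 − 0.03125 = -6.03125 dBu.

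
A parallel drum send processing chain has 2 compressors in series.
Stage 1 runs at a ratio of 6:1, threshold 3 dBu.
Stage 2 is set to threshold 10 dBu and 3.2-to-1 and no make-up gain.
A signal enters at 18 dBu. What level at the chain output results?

5.5 dBu

Stage 1: 18 dBu is 15 dB over 3 dBu; at 6:1 that becomes 2.5 dB over, giving 5.5 dBu.
Stage 2: 5.5 dBu is at or below the 10 dBu threshold — no compression; output 5.5 dBu.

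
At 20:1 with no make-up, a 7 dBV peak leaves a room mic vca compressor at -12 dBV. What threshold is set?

-13 dBV

Let T be the threshold. Output overshoot = (input overshoot)/R, so -12 − T = (7 − T)/20.
20·(-12 − T) = 7 − T → 19·T = -240 − 7 = -247.
T = -247/19 = -13 dBV.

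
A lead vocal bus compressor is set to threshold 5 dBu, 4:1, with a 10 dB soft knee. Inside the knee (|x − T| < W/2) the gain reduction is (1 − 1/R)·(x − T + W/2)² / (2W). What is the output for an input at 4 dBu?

x − T + W/2 = 4 − 5 + 5 = 4.
GR = (1 − 1/4) × 4² / 20 = 0.75 × 16 / 20 = 0.6 dB.
Output = 4 − 0.6 = 3.4 dBu.

3.4 dBu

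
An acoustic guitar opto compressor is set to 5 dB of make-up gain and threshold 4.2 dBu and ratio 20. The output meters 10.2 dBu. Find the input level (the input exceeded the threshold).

24.2 dBu

Before make-up, the level was 10.2 − 5 = 5.2 dBu.
That's 1 dB above the 4.2 dBu threshold.
Input overshoot = R × output overshoot = 20 dB → input = 4.2 + 20 = 24.2 dBu.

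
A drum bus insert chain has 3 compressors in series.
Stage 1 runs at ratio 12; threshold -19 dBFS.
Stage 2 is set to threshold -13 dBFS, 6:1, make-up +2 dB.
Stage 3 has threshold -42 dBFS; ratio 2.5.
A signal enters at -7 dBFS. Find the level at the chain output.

-31.6 dBFS

Stage 1: 12 dB above -19 dBFS, reduced 12:1 to 1 dB above → -18 dBFS.
Stage 2: -18 dBFS is at or below the -13 dBFS threshold — no compression; make-up brings it to -16 dBFS.
Stage 3: overshoot 26 dB → 26/2.5 = 10.4 dB → -31.6 dBFS.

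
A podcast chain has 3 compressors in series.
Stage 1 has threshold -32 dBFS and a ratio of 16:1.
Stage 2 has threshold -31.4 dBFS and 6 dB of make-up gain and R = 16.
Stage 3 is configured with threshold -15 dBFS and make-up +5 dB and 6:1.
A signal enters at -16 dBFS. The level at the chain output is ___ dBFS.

Stage 1: overshoot 16 dB → 16/16 = 1 dB → -31 dBFS.
Stage 2: overshoot 0.4 dB → 0.4/16 = 0.025 dB → -31.375 dBFS; +6 dB make-up → -25.375 dBFS.
Stage 3: -25.375 dBFS ≤ -15 dBFS, so stage 3 doesn't engage; make-up brings it to -20.375 dBFS.

-20.375 dBFS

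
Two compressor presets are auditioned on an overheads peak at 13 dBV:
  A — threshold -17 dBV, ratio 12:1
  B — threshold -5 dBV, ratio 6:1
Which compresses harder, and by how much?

A, by 12.5 dB

A: overshoot 30 dB → output overshoot 2.5 dB → GR 27.5 dB.
B: overshoot 18 dB → output overshoot 3 dB → GR 15 dB.
A applies 12.5 dB more gain reduction.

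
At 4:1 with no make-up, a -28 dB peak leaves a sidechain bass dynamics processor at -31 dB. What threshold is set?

Let T be the threshold. Output overshoot = (input overshoot)/R, so -31 − T = (-28 − T)/4.
4·(-31 − T) = -28 − T → 3·T = -124 − (-28) = -96.
T = -96/3 = -32 dB.

-32 dB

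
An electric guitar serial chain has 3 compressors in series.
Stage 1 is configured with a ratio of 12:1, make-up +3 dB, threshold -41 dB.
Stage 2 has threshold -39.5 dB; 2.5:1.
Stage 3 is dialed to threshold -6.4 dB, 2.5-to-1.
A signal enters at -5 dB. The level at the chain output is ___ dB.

-37.7 dB

Stage 1: 36 dB above -41 dB, reduced 12:1 to 3 dB above → -38 dB; +3 dB make-up → -35 dB.
Stage 2: overshoot 4.5 dB → 4.5/2.5 = 1.8 dB → -37.7 dB.
Stage 3: -37.7 dB ≤ -6.4 dB, so stage 3 doesn't engage; output -37.7 dB.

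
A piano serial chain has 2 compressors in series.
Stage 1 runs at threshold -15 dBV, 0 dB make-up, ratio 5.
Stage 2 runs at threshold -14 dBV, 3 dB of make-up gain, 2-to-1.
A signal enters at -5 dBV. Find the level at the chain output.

-10.5 dBV

Stage 1: -5 dBV is 10 dB over -15 dBV; at 5:1 that becomes 2 dB over, giving -13 dBV.
Stage 2: overshoot 1 dB → 1/2 = 0.5 dB → -13.5 dBV; +3 dB make-up → -10.5 dBV.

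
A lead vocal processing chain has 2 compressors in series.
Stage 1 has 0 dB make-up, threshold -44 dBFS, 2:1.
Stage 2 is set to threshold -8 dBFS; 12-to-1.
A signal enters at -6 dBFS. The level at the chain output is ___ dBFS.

Stage 1: overshoot 38 dB → 38/2 = 19 dB → -25 dBFS.
Stage 2: below threshold (-25 ≤ -8); passes unchanged; output -25 dBFS.

-25 dBFS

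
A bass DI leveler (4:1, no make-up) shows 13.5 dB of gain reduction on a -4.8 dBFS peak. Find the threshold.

Gain reduction = -4.8 − (-18.3) = 13.5 dB; output overshoot = GR / (R − 1) = 13.5 / 3 = 4.5 dB.
Threshold = output − output overshoot = -18.3 − 4.5 = -22.8 dBFS.

-22.8 dBFS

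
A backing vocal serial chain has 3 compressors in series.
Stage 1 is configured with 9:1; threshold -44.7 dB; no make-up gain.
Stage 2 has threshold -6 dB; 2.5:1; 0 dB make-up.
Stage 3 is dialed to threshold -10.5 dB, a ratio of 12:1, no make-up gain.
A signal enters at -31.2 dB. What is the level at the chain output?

-43.2 dB

Stage 1: -31.2 dB is 13.5 dB over -44.7 dB; at 9:1 that becomes 1.5 dB over, giving -43.2 dB.
Stage 2: -43.2 dB ≤ -6 dB, so stage 2 doesn't engage; output -43.2 dB.
Stage 3: -43.2 dB is at or below the -10.5 dB threshold — no compression; output -43.2 dB.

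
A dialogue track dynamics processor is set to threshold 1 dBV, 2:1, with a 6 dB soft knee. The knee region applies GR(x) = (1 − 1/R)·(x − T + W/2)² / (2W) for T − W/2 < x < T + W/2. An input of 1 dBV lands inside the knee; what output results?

0.625 dBV

x − T + W/2 = 1 − 1 + 3 = 3.
GR = (1 − 1/2) × 3² / 12 = 0.5 × 9 / 12 = 0.375 dB.
Output = 1 − 0.375 = 0.625 dBV.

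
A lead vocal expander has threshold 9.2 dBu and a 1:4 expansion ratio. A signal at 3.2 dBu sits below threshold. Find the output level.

Undershoot = 9.2 − 3.2 = 6 dB.
At 1:4, that expands to 24 dB under threshold.
Output = 9.2 − 24 = -14.8 dBu.

-14.8 dBu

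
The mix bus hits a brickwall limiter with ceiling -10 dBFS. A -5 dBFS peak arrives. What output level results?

-10 dBFS

At ∞:1, everything above -10 dBFS is held at the ceiling.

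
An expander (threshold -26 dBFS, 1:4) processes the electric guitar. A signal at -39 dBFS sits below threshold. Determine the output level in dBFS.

-78 dBFS

Below threshold, a 1:4 expander applies gain = (4−1)×(T − x) of attenuation.
(4−1) × 13 = 39 dB, so output = -39 − 39 = -78 dBFS.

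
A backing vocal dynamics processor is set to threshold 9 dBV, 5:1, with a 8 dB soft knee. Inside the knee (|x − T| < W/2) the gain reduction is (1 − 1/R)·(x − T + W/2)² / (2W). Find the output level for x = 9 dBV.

x − T + W/2 = 9 − 9 + 4 = 4.
GR = (1 − 1/5) × 4² / 16 = 0.8 × 16 / 16 = 0.8 dB.
Output = 9 − 0.8 = 8.2 dBV.

8.2 dBV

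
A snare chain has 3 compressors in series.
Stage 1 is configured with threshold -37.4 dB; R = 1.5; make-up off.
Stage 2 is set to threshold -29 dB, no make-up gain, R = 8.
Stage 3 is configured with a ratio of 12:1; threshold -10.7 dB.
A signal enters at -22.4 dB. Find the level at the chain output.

-28.8 dB

Stage 1: -22.4 dB is 15 dB over -37.4 dB; at 1.5:1 that becomes 10 dB over, giving -27.4 dB.
Stage 2: 1.6 dB above -29 dB, reduced 8:1 to 0.2 dB above → -28.8 dB.
Stage 3: -28.8 dB is at or below the -10.7 dB threshold — no compression; output -28.8 dB.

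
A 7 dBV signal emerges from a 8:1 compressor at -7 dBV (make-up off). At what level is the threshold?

Gain reduction = 7 − (-7) = 14 dB; output overshoot = GR / (R − 1) = 14 / 7 = 2 dB.
Threshold = output − output overshoot = -7 − 2 = -9 dBV.

-9 dBV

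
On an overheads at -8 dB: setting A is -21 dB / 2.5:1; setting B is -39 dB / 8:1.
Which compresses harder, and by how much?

A: overshoot 13 dB → output overshoot 5.2 dB → GR 7.8 dB.
B: overshoot 31 dB → output overshoot 3.875 dB → GR 27.125 dB.
Difference: 19.325 dB in favour of B.

B, by 19.325 dB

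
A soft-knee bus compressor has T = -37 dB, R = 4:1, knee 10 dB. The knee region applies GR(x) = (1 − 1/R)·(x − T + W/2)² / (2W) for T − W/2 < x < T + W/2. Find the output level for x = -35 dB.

x − T + W/2 = -35 − (-37) + 5 = 7.
GR = (1 − 1/4) × 7² / 20 = 0.75 × 49 / 20 = 1.8375 dB.
Output = -35 − 1.8375 = -36.8375 dB.

-36.8375 dB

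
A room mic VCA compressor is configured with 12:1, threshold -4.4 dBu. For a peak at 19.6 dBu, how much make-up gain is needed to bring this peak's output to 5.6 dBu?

The peak compresses to -4.4 + 24/12 = -2.4 dBu.
To reach 5.6 dBu requires 5.6 − (-2.4) = 8 dB of make-up.

8 dB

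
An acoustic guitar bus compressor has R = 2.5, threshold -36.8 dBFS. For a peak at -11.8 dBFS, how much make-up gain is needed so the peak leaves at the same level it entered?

15 dB

Without make-up, output = threshold + overshoot/2.5 = -36.8 + 10 = -26.8 dBFS.
Gap to target: 15 dB.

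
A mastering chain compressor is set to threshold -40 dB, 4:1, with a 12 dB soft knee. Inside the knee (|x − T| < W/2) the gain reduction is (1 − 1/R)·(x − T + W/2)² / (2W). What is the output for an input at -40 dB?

-41.125 dB

x − T + W/2 = -40 − (-40) + 6 = 6.
GR = (1 − 1/4) × 6² / 24 = 0.75 × 36 / 24 = 1.125 dB.
Output = -40 − 1.125 = -41.125 dB.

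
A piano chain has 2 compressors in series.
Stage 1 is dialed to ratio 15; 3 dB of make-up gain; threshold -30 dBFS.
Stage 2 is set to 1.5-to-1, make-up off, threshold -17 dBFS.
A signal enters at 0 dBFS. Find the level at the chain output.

-25 dBFS

Stage 1: overshoot 30 dB → 30/15 = 2 dB → -28 dBFS; +3 dB make-up → -25 dBFS.
Stage 2: -25 dBFS ≤ -17 dBFS, so stage 2 doesn't engage; output -25 dBFS.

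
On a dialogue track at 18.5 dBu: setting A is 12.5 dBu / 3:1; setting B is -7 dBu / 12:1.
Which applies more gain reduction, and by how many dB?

A: 6 dB over, compressed to 2 dB over, so 4 dB of GR.
B: 25.5 dB over, compressed to 2.125 dB over, so 23.375 dB of GR.
Difference: 19.375 dB in favour of B.

B, by 19.375 dB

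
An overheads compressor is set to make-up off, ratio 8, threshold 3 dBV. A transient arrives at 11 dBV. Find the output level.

Overshoot: 11 − 3 = 8 dB.
The 8 dB excess becomes 1 dB after 8:1 reduction.
That puts the output at 4 dBV.

4 dBV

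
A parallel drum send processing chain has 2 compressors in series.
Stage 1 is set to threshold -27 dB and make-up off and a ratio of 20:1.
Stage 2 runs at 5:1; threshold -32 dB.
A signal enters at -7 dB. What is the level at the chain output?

Stage 1: 20 dB above -27 dB, reduced 20:1 to 1 dB above → -26 dB.
Stage 2: overshoot 6 dB → 6/5 = 1.2 dB → -30.8 dB.

-30.8 dB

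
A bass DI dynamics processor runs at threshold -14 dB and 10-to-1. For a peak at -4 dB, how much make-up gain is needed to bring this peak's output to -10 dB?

The peak compresses to -14 + 10/10 = -13 dB.
To reach -10 dB requires -10 − (-13) = 3 dB of make-up.

3 dB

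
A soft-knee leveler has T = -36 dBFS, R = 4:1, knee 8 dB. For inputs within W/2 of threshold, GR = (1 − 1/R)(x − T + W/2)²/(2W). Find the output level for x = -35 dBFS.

-36.171875 dBFS

x − T + W/2 = -35 − (-36) + 4 = 5.
GR = (1 − 1/4) × 5² / 16 = 0.75 × 25 / 16 = 1.171875 dB.
Output = -35 − 1.171875 = -36.171875 dBFS.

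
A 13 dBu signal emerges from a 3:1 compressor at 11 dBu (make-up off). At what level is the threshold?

Gain reduction = 13 − 11 = 2 dB; output overshoot = GR / (R − 1) = 2 / 2 = 1 dB.
Threshold = output − output overshoot = 11 − 1 = 10 dBu.

10 dBu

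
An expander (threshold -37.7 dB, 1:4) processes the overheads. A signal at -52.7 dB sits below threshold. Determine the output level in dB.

Below threshold, a 1:4 expander applies gain = (4−1)×(T − x) of attenuation.
(4−1) × 15 = 45 dB, so output = -52.7 − 45 = -97.7 dB.

-97.7 dB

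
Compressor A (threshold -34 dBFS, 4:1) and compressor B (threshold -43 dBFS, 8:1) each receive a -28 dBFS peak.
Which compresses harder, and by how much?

A: 6 dB over, compressed to 1.5 dB over, so 4.5 dB of GR.
B: 15 dB over, compressed to 1.875 dB over, so 13.125 dB of GR.
B applies 8.625 dB more gain reduction.

B, by 8.625 dB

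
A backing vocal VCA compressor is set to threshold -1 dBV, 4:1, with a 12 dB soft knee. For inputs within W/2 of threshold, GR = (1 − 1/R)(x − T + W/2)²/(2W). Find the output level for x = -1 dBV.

-2.125 dBV

x − T + W/2 = -1 − (-1) + 6 = 6.
GR = (1 − 1/4) × 6² / 24 = 0.75 × 36 / 24 = 1.125 dB.
Output = -1 − 1.125 = -2.125 dBV.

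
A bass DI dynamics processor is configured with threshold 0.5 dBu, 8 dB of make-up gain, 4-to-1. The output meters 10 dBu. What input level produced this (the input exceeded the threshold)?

6.5 dBu

Before make-up, the level was 10 − 8 = 2 dBu.
That's 1.5 dB above the 0.5 dBu threshold.
Undo the ratio: input overshoot = 1.5 × 4 = 6 dB, giving input = 6.5 dBu.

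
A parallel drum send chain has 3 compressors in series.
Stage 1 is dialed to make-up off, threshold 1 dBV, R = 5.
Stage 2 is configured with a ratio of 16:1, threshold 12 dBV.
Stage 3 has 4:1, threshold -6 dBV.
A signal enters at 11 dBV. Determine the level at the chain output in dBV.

-3.75 dBV

Stage 1: overshoot 10 dB → 10/5 = 2 dB → 3 dBV.
Stage 2: 3 dBV is at or below the 12 dBV threshold — no compression; output 3 dBV.
Stage 3: overshoot 9 dB → 9/4 = 2.25 dB → -3.75 dBV.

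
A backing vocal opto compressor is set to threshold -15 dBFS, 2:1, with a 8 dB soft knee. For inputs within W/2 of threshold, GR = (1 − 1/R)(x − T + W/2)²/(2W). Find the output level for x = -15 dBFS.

-15.5 dBFS

x − T + W/2 = -15 − (-15) + 4 = 4.
GR = (1 − 1/2) × 4² / 16 = 0.5 × 16 / 16 = 0.5 dB.
Output = -15 − 0.5 = -15.5 dBFS.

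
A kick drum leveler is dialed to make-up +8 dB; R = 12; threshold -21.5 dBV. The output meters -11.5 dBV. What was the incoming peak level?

Remove make-up: -11.5 − 8 = -19.5 dBV.
The compressed level sits -19.5 − (-21.5) = 2 dB over threshold.
Undo the ratio: input overshoot = 2 × 12 = 24 dB, giving input = 2.5 dBV.

2.5 dBV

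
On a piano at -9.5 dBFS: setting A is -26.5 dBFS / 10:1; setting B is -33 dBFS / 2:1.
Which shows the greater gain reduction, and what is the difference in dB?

A, by 3.55 dB

A: overshoot 17 dB → output overshoot 1.7 dB → GR 15.3 dB.
B: overshoot 23.5 dB → output overshoot 11.75 dB → GR 11.75 dB.
A applies 3.55 dB more gain reduction.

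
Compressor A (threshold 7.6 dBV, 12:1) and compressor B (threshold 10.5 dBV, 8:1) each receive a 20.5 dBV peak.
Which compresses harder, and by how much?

A, by 3.075 dB

A: 12.9 dB over, compressed to 1.075 dB over, so 11.825 dB of GR.
B: 10 dB over, compressed to 1.25 dB over, so 8.75 dB of GR.
A applies 3.075 dB more gain reduction.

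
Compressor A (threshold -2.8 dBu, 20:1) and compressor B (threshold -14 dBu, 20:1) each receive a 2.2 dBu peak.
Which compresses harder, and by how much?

B, by 10.64 dB

A: overshoot 5 dB → output overshoot 0.25 dB → GR 4.75 dB.
B: overshoot 16.2 dB → output overshoot 0.81 dB → GR 15.39 dB.
B reduces 10.64 dB more.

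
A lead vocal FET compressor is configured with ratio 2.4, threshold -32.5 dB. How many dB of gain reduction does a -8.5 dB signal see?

14 dB

The signal is 24 dB above threshold.
At 2.4:1, output sits 24/2.4 = 10 dB above threshold.
GR = overshoot in − overshoot out = 24 − 10 = 14 dB.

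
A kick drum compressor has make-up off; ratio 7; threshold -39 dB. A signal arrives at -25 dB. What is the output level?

-37 dB

The input is 14 dB above the -39 dB threshold.
7:1 compression reduces that to 14/7 = 2 dB over.
So the level is -39 + 2 = -37 dB.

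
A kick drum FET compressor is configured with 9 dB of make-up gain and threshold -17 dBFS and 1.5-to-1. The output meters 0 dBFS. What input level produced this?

-5 dBFS

Remove make-up: 0 − 9 = -9 dBFS.
Post-compression overshoot = -9 − (-17) = 8 dB.
Before 1.5:1 compression the overshoot was 8 × 1.5 = 12 dB, so input = -17 + 12 = -5 dBFS.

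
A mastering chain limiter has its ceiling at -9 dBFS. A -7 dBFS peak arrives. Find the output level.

The limiter clamps the peak to its -9 dBFS ceiling.

-9 dBFS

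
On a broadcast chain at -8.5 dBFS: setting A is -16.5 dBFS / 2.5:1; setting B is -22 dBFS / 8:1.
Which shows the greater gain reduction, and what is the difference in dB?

B, by 7.0125 dB

A: 8 dB over, compressed to 3.2 dB over, so 4.8 dB of GR.
B: 13.5 dB over, compressed to 1.6875 dB over, so 11.8125 dB of GR.
Difference: 7.0125 dB in favour of B.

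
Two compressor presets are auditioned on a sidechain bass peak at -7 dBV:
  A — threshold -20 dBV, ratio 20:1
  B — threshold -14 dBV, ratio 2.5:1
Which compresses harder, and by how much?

A, by 8.15 dB

A: GR = 13 − 13/20 = 12.35 dB.
B: GR = 7 − 7/2.5 = 4.2 dB.
Difference: 8.15 dB in favour of A.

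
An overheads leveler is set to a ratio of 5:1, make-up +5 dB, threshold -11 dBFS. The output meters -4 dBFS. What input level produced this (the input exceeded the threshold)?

-1 dBFS

Stripping the +5 dB make-up gives -9 dBFS at the gain stage.
Post-compression overshoot = -9 − (-11) = 2 dB.
Before 5:1 compression the overshoot was 2 × 5 = 10 dB, so input = -11 + 10 = -1 dBFS.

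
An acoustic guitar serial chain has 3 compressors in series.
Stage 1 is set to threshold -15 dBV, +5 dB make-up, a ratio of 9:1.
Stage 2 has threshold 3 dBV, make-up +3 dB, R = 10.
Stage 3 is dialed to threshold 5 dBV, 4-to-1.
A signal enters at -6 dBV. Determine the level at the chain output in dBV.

Stage 1: overshoot 9 dB → 9/9 = 1 dB → -14 dBV; +5 dB make-up → -9 dBV.
Stage 2: below threshold (-9 ≤ 3); passes unchanged; make-up brings it to -6 dBV.
Stage 3: -6 dBV is at or below the 5 dBV threshold — no compression; output -6 dBV.

-6 dBV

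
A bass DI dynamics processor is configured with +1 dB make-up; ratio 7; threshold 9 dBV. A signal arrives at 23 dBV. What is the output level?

The input is 14 dB above the 9 dBV threshold.
At 7:1 the overshoot is divided by 7, leaving 2 dB above threshold.
That puts the output at 11 dBV; make-up adds 1 dB, giving 12 dBV.

12 dBV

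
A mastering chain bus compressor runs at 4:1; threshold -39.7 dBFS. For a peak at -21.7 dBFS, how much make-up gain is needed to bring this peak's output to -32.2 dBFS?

Overshoot 18 dB → 18/4 = 4.5 dB after compression, so the compressed level is -39.7 + 4.5 = -35.2 dBFS.
Make-up = target − compressed = -32.2 − (-35.2) = 3 dB.

3 dB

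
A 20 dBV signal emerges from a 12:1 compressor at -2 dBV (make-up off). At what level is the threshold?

-4 dBV

Input is 24 dB above T (since output overshoot × R = input overshoot: (-2 − T)·12 = 20 − T gives T = -4 dBV).
Check: -4 + (20 − (-4))/12 = -4 + 2 = -2 dBV. ✓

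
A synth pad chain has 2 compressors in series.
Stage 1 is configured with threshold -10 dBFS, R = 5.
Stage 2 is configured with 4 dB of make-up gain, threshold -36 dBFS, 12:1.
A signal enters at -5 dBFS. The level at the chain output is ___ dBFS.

-29.75 dBFS

Stage 1: overshoot 5 dB → 5/5 = 1 dB → -9 dBFS.
Stage 2: overshoot 27 dB → 27/12 = 2.25 dB → -33.75 dBFS; +4 dB make-up → -29.75 dBFS.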